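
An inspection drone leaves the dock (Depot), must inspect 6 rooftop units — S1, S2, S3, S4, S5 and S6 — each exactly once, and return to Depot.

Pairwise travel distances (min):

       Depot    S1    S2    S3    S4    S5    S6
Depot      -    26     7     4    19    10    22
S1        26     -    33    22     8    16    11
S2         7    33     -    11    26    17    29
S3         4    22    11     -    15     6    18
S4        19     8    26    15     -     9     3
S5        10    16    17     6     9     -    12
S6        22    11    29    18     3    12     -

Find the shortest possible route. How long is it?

Shortest round trip = 73 min.

With 6 stops there are 6!/2 = 360 distinct round trips (a route and its reverse cost the same).
Depot - S1 - S2 - S3 - S4 - S5 - S6 - Depot: 26+33+11+15+9+12+22 = 128
Depot - S1 - S2 - S3 - S4 - S6 - S5 - Depot: 26+33+11+15+3+12+10 = 110
Depot - S1 - S2 - S3 - S5 - S4 - S6 - Depot: 26+33+11+6+9+3+22 = 110
Depot - S1 - S2 - S3 - S5 - S6 - S4 - Depot: 26+33+11+6+12+3+19 = 110
Depot - S1 - S2 - S3 - S6 - S4 - S5 - Depot: 26+33+11+18+3+9+10 = 110
Depot - S1 - S2 - S3 - S6 - S5 - S4 - Depot: 26+33+11+18+12+9+19 = 128
Depot - S1 - S2 - S4 - S3 - S5 - S6 - Depot: 26+33+26+15+6+12+22 = 140
Depot - S1 - S2 - S4 - S3 - S6 - S5 - Depot: 26+33+26+15+18+12+10 = 140
… (352 more)
Depot - S1 - S4 - S6 - S5 - S3 - S2 - Depot: 26+8+3+12+6+11+7 = 73  ← best
The minimum is 73.
One optimal route: Depot → S1 → S4 → S6 → S5 → S3 → S2 → Depot (or its reverse).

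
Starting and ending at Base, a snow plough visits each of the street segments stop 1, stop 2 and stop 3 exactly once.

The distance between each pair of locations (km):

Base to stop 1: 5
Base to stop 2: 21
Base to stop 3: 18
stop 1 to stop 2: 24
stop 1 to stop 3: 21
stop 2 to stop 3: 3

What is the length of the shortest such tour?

Shortest round trip = 50 km.

With 3 stops there are 3!/2 = 3 distinct round trips (a route and its reverse cost the same).
Base - stop 1 - stop 2 - stop 3 - Base: 5+24+3+18 = 50
Base - stop 1 - stop 3 - stop 2 - Base: 5+21+3+21 = 50
Base - stop 2 - stop 1 - stop 3 - Base: 21+24+21+18 = 84
The minimum is 50.
One optimal route: Base → stop 1 → stop 2 → stop 3 → Base (or its reverse).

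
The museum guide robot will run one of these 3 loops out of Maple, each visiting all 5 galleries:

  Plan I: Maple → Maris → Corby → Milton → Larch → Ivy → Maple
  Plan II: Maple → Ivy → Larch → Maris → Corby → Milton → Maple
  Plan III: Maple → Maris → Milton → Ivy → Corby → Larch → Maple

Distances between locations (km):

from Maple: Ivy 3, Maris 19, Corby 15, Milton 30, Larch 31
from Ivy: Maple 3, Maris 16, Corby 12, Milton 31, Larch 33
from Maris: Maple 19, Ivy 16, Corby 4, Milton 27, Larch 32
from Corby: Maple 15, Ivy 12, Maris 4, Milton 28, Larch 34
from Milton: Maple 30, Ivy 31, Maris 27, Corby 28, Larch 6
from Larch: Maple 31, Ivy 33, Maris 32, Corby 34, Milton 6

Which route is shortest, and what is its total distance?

Plan I: 19 + 4 + 28 + 6 + 33 + 3 = 93
Plan II: 3 + 33 + 32 + 4 + 28 + 30 = 130
Plan III: 19 + 27 + 31 + 12 + 34 + 31 = 154

Shortest is Plan I, total 93 km.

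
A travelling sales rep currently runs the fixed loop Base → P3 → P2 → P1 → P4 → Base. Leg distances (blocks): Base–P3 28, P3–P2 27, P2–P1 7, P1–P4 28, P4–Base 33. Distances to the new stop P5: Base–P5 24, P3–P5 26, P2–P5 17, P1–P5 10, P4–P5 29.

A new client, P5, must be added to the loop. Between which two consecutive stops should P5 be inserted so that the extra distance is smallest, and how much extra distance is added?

Insertion cost between consecutive stops i–j is d(i,P5) + d(P5,j) − d(i,j):
  between Base and P3: 24 + 26 − 28 = 22
  between P3 and P2: 26 + 17 − 27 = 16
  between P2 and P1: 17 + 10 − 7 = 20
  between P1 and P4: 10 + 29 − 28 = 11
  between P4 and Base: 29 + 24 − 33 = 20
Cheapest insertion is between P1 and P4, adding 11.
New total = 123 + 11 = 134.

Adding 11 blocks by placing P5 on the P1–P4 leg.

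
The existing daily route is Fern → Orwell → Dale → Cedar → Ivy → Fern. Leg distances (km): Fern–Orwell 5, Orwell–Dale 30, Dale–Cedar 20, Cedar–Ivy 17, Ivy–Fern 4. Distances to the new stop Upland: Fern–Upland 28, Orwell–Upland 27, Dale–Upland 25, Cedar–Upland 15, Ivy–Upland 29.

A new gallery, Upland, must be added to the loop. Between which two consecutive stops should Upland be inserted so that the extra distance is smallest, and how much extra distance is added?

Minimum extra distance: 20 km, inserting Upland between Dale and Cedar.

Insertion cost between consecutive stops i–j is d(i,Upland) + d(Upland,j) − d(i,j):
  between Fern and Orwell: 28 + 27 − 5 = 50
  between Orwell and Dale: 27 + 25 − 30 = 22
  between Dale and Cedar: 25 + 15 − 20 = 20
  between Cedar and Ivy: 15 + 29 − 17 = 27
  between Ivy and Fern: 29 + 28 − 4 = 53
Cheapest insertion is between Dale and Cedar, adding 20.
New total = 76 + 20 = 96.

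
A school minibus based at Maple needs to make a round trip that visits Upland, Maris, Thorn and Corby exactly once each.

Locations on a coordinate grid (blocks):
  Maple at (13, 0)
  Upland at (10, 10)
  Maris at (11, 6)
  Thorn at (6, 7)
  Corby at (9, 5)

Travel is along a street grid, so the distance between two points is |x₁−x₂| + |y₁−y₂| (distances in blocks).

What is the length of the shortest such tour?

34 blocks — the shortest possible round trip.

There are 12 distinct closed tours to check (reversals are equivalent).
Maple - Upland - Maris - Thorn - Corby - Maple: 13+5+6+5+9 = 38
Maple - Upland - Maris - Corby - Thorn - Maple: 13+5+3+5+14 = 40
Maple - Upland - Thorn - Maris - Corby - Maple: 13+7+6+3+9 = 38
Maple - Upland - Thorn - Corby - Maris - Maple: 13+7+5+3+8 = 36
Maple - Upland - Corby - Maris - Thorn - Maple: 13+6+3+6+14 = 42
Maple - Upland - Corby - Thorn - Maris - Maple: 13+6+5+6+8 = 38
Maple - Maris - Upland - Thorn - Corby - Maple: 8+5+7+5+9 = 34
Maple - Maris - Upland - Corby - Thorn - Maple: 8+5+6+5+14 = 38
Maple - Maris - Thorn - Upland - Corby - Maple: 8+6+7+6+9 = 36
Maple - Maris - Corby - Upland - Thorn - Maple: 8+3+6+7+14 = 38
Maple - Thorn - Upland - Maris - Corby - Maple: 14+7+5+3+9 = 38
Maple - Thorn - Maris - Upland - Corby - Maple: 14+6+5+6+9 = 40
The minimum is 34.
One optimal route: Maple → Maris → Upland → Thorn → Corby → Maple (or its reverse).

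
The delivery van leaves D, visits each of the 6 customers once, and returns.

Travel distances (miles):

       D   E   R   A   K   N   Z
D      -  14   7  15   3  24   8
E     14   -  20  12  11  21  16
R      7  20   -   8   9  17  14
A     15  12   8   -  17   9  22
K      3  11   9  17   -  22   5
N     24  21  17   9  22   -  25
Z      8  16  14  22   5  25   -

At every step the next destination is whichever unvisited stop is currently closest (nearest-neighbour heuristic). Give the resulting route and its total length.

D → [K:3 / R:7 / Z:8 / E:14 / A:15 / N:24] → K (3)
K → [Z:5 / R:9 / E:11 / A:17 / N:22] → Z (5)
Z → [R:14 / E:16 / A:22 / N:25] → R (14)
R → [A:8 / N:17 / E:20] → A (8)
A → [N:9 / E:12] → N (9)
N → [E:21] → E (21)
Return E→D: 14.
Total = 3 + 5 + 14 + 8 + 9 + 21 + 14 = 74.

Nearest-neighbour total = 74 miles; route D → K → Z → R → A → N → E → D.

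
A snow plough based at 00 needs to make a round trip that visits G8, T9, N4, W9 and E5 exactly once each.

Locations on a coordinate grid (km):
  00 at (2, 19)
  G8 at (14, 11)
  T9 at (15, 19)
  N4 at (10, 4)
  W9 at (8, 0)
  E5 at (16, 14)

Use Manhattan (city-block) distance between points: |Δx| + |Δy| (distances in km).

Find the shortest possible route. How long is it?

00→G8→T9→N4→W9→E5→00: 20+9+20+6+22+19 = 96
00→G8→T9→N4→E5→W9→00: 20+9+20+16+22+25 = 112
00→G8→T9→W9→N4→E5→00: 20+9+26+6+16+19 = 96
00→G8→T9→W9→E5→N4→00: 20+9+26+22+16+23 = 116
00→G8→T9→E5→N4→W9→00: 20+9+6+16+6+25 = 82
00→G8→T9→E5→W9→N4→00: 20+9+6+22+6+23 = 86
00→G8→N4→T9→W9→E5→00: 20+11+20+26+22+19 = 118
00→G8→N4→T9→E5→W9→00: 20+11+20+6+22+25 = 104
00→G8→N4→W9→T9→E5→00: 20+11+6+26+6+19 = 88
00→G8→N4→W9→E5→T9→00: 20+11+6+22+6+13 = 78
00→G8→N4→E5→T9→W9→00: 20+11+16+6+26+25 = 104
00→G8→N4→E5→W9→T9→00: 20+11+16+22+26+13 = 108
00→G8→W9→T9→N4→E5→00: 20+17+26+20+16+19 = 118
00→G8→W9→T9→E5→N4→00: 20+17+26+6+16+23 = 108
… (46 more)
00→T9→E5→G8→N4→W9→00: 13+6+5+11+6+25 = 66  ← best
The minimum is 66.
One optimal route: 00 → T9 → E5 → G8 → N4 → W9 → 00 (or its reverse).

Minimum total distance: 66 km.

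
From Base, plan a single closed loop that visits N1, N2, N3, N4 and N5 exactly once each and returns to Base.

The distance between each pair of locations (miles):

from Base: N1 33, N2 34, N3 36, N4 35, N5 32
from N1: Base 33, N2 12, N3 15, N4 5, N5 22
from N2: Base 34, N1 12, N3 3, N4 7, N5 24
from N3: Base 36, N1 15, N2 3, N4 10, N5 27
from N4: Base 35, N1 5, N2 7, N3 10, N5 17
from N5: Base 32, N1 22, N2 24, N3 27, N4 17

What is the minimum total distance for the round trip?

There are 60 distinct closed tours to check (reversals are equivalent).
Base → N1 → N2 → N3 → N4 → N5 → Base: 33+12+3+10+17+32 = 107
Base → N1 → N2 → N3 → N5 → N4 → Base: 33+12+3+27+17+35 = 127
Base → N1 → N2 → N4 → N3 → N5 → Base: 33+12+7+10+27+32 = 121
Base → N1 → N2 → N4 → N5 → N3 → Base: 33+12+7+17+27+36 = 132
Base → N1 → N2 → N5 → N3 → N4 → Base: 33+12+24+27+10+35 = 141
Base → N1 → N2 → N5 → N4 → N3 → Base: 33+12+24+17+10+36 = 132
Base → N1 → N3 → N2 → N4 → N5 → Base: 33+15+3+7+17+32 = 107
Base → N1 → N3 → N2 → N5 → N4 → Base: 33+15+3+24+17+35 = 127
Base → N1 → N3 → N4 → N2 → N5 → Base: 33+15+10+7+24+32 = 121
Base → N1 → N3 → N4 → N5 → N2 → Base: 33+15+10+17+24+34 = 133
Base → N1 → N3 → N5 → N2 → N4 → Base: 33+15+27+24+7+35 = 141
Base → N1 → N3 → N5 → N4 → N2 → Base: 33+15+27+17+7+34 = 133
Base → N1 → N4 → N2 → N3 → N5 → Base: 33+5+7+3+27+32 = 107
Base → N1 → N4 → N2 → N5 → N3 → Base: 33+5+7+24+27+36 = 132
… (46 more)
Base → N3 → N2 → N1 → N4 → N5 → Base: 36+3+12+5+17+32 = 105  ← best
The minimum is 105.
One optimal route: Base → N3 → N2 → N1 → N4 → N5 → Base (or its reverse).

105 miles — the shortest possible round trip.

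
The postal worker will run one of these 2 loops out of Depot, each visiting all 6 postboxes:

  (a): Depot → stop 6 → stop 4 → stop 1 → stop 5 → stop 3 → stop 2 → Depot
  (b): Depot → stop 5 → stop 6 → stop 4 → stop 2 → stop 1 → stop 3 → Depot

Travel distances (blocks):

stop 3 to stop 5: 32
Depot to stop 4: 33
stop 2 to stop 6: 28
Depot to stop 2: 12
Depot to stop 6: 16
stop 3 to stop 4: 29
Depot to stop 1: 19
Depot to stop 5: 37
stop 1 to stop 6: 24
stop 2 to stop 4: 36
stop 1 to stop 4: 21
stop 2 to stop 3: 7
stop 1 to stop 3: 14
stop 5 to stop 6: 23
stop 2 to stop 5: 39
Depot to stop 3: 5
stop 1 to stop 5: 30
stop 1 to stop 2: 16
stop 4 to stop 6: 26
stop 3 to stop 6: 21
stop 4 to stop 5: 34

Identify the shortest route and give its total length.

(a): 16 + 26 + 21 + 30 + 32 + 7 + 12 = 144
(b): 37 + 23 + 26 + 36 + 16 + 14 + 5 = 157

Shortest is (a), total 144 blocks.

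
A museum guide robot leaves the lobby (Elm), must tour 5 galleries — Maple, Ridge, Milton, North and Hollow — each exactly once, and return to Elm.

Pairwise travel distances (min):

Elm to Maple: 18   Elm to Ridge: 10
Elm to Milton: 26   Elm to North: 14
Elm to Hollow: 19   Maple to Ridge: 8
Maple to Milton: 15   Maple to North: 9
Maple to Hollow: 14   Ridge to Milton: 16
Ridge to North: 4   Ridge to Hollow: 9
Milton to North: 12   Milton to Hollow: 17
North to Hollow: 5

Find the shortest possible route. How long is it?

Minimum total distance: 69 min.

With 5 stops there are 5!/2 = 60 distinct round trips (a route and its reverse cost the same).
Elm-Maple-Ridge-Milton-North-Hollow-Elm: 18+8+16+12+5+19 = 78
Elm-Maple-Ridge-Milton-Hollow-North-Elm: 18+8+16+17+5+14 = 78
Elm-Maple-Ridge-North-Milton-Hollow-Elm: 18+8+4+12+17+19 = 78
Elm-Maple-Ridge-North-Hollow-Milton-Elm: 18+8+4+5+17+26 = 78
Elm-Maple-Ridge-Hollow-Milton-North-Elm: 18+8+9+17+12+14 = 78
Elm-Maple-Ridge-Hollow-North-Milton-Elm: 18+8+9+5+12+26 = 78
Elm-Maple-Milton-Ridge-North-Hollow-Elm: 18+15+16+4+5+19 = 77
Elm-Maple-Milton-Ridge-Hollow-North-Elm: 18+15+16+9+5+14 = 77
Elm-Maple-Milton-North-Ridge-Hollow-Elm: 18+15+12+4+9+19 = 77
Elm-Maple-Milton-North-Hollow-Ridge-Elm: 18+15+12+5+9+10 = 69
Elm-Maple-Milton-Hollow-Ridge-North-Elm: 18+15+17+9+4+14 = 77
Elm-Maple-Milton-Hollow-North-Ridge-Elm: 18+15+17+5+4+10 = 69
Elm-Maple-North-Ridge-Milton-Hollow-Elm: 18+9+4+16+17+19 = 83
Elm-Maple-North-Ridge-Hollow-Milton-Elm: 18+9+4+9+17+26 = 83
… (46 more)
The minimum is 69.
One optimal route: Elm → Maple → Milton → North → Hollow → Ridge → Elm (or its reverse).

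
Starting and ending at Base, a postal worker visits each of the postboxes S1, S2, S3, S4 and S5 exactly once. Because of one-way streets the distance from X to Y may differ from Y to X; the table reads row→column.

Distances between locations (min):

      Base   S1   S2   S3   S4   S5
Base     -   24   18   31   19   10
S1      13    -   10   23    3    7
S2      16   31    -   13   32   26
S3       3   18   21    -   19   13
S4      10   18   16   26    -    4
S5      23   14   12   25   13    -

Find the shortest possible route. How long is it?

Base → S1 → S2 → S3 → S4 → S5 → Base: 24+10+13+19+4+23 = 93
Base → S1 → S2 → S3 → S5 → S4 → Base: 24+10+13+13+13+10 = 83
Base → S1 → S2 → S4 → S3 → S5 → Base: 24+10+32+26+13+23 = 128
Base → S1 → S2 → S4 → S5 → S3 → Base: 24+10+32+4+25+3 = 98
Base → S1 → S2 → S5 → S3 → S4 → Base: 24+10+26+25+19+10 = 114
Base → S1 → S2 → S5 → S4 → S3 → Base: 24+10+26+13+26+3 = 102
Base → S1 → S3 → S2 → S4 → S5 → Base: 24+23+21+32+4+23 = 127
Base → S1 → S3 → S2 → S5 → S4 → Base: 24+23+21+26+13+10 = 117
Base → S1 → S3 → S4 → S2 → S5 → Base: 24+23+19+16+26+23 = 131
Base → S1 → S3 → S4 → S5 → S2 → Base: 24+23+19+4+12+16 = 98
Base → S1 → S3 → S5 → S2 → S4 → Base: 24+23+13+12+32+10 = 114
Base → S1 → S3 → S5 → S4 → S2 → Base: 24+23+13+13+16+16 = 105
Base → S1 → S4 → S2 → S3 → S5 → Base: 24+3+16+13+13+23 = 92
Base → S1 → S4 → S2 → S5 → S3 → Base: 24+3+16+26+25+3 = 97
… (106 more)
Base → S1 → S4 → S5 → S2 → S3 → Base: 24+3+4+12+13+3 = 59  ← best
The minimum is 59.
One optimal route: Base → S1 → S4 → S5 → S2 → S3 → Base.

59 min — the shortest possible round trip.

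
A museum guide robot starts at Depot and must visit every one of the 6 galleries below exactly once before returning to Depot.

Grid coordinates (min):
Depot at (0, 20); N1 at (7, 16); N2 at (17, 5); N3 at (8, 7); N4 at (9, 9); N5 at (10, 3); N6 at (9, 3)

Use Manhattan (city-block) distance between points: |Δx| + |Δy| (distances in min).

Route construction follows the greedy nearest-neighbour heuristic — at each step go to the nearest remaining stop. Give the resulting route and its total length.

From Depot: distances to unvisited — N1=11, N4=20, N3=21, N6=26, N5=27, N2=32. Nearest is N1 (11).
From N1: distances to unvisited — N4=9, N3=10, N6=15, N5=16, N2=21. Nearest is N4 (9).
From N4: distances to unvisited — N3=3, N6=6, N5=7, N2=12. Nearest is N3 (3).
From N3: distances to unvisited — N6=5, N5=6, N2=11. Nearest is N6 (5).
From N6: distances to unvisited — N5=1, N2=10. Nearest is N5 (1).
From N5: distances to unvisited — N2=9. Nearest is N2 (9).
Return N2→Depot: 32.
Total = 11 + 9 + 3 + 5 + 1 + 9 + 32 = 70.

70 min along Depot → N1 → N4 → N3 → N6 → N5 → N2 → Depot.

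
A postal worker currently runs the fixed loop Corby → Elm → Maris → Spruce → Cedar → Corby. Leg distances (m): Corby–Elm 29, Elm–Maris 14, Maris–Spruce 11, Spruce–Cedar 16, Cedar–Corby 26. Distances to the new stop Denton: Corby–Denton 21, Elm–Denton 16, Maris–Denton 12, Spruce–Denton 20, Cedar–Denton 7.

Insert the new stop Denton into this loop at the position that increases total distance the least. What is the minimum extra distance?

Adding 2 m by placing Denton on the Cedar–Corby leg.

Insertion cost between consecutive stops i–j is d(i,Denton) + d(Denton,j) − d(i,j):
  between Corby and Elm: 21 + 16 − 29 = 8
  between Elm and Maris: 16 + 12 − 14 = 14
  between Maris and Spruce: 12 + 20 − 11 = 21
  between Spruce and Cedar: 20 + 7 − 16 = 11
  between Cedar and Corby: 7 + 21 − 26 = 2
Cheapest insertion is between Cedar and Corby, adding 2.
New total = 96 + 2 = 98.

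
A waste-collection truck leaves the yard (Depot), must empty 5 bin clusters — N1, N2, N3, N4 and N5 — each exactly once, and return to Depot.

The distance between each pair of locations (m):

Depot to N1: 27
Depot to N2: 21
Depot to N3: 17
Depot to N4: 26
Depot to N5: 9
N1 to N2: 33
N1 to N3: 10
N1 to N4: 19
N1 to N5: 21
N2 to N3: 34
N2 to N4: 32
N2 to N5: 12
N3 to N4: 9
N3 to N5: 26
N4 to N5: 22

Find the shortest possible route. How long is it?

Minimum total distance: 99 m.

Depot-N1-N2-N3-N4-N5-Depot: 27+33+34+9+22+9 = 134
Depot-N1-N2-N3-N5-N4-Depot: 27+33+34+26+22+26 = 168
Depot-N1-N2-N4-N3-N5-Depot: 27+33+32+9+26+9 = 136
Depot-N1-N2-N4-N5-N3-Depot: 27+33+32+22+26+17 = 157
Depot-N1-N2-N5-N3-N4-Depot: 27+33+12+26+9+26 = 133
Depot-N1-N2-N5-N4-N3-Depot: 27+33+12+22+9+17 = 120
Depot-N1-N3-N2-N4-N5-Depot: 27+10+34+32+22+9 = 134
Depot-N1-N3-N2-N5-N4-Depot: 27+10+34+12+22+26 = 131
Depot-N1-N3-N4-N2-N5-Depot: 27+10+9+32+12+9 = 99
Depot-N1-N3-N4-N5-N2-Depot: 27+10+9+22+12+21 = 101
Depot-N1-N3-N5-N2-N4-Depot: 27+10+26+12+32+26 = 133
Depot-N1-N3-N5-N4-N2-Depot: 27+10+26+22+32+21 = 138
Depot-N1-N4-N2-N3-N5-Depot: 27+19+32+34+26+9 = 147
Depot-N1-N4-N2-N5-N3-Depot: 27+19+32+12+26+17 = 133
… (46 more)
The minimum is 99.
One optimal route: Depot → N1 → N3 → N4 → N2 → N5 → Depot (or its reverse).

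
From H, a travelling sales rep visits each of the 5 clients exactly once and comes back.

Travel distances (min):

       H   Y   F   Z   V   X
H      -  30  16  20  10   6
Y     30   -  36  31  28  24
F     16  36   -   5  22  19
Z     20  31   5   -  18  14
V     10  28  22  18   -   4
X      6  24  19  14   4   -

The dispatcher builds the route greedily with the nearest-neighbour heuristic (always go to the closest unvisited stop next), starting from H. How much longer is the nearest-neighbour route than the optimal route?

Excess over optimum: 9 min.

From H: X=6, V=10, F=16, Z=20, Y=30 → choose X (6).
From X: V=4, Z=14, F=19, Y=24 → choose V (4).
From V: Z=18, F=22, Y=28 → choose Z (18).
From Z: F=5, Y=31 → choose F (5).
From F: Y=36 → choose Y (36).
NN route H → X → V → Z → F → Y → H costs 99.
Optimal: H → F → Z → Y → V → X → H costs 90 (by enumerating all 60 distinct tours).
Excess = 99 − 90 = 9.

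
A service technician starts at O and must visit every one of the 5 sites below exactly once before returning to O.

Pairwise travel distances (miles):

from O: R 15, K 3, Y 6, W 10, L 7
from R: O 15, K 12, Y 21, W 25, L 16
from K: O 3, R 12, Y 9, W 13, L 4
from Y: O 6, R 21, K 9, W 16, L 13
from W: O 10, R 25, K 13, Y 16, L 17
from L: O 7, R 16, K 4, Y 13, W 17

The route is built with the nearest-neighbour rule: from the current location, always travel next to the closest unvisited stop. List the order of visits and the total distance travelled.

Nearest-neighbour total = 76 miles; route O → K → L → Y → W → R → O.

O → [K:3 / Y:6 / L:7 / W:10 / R:15] → K (3)
K → [L:4 / Y:9 / R:12 / W:13] → L (4)
L → [Y:13 / R:16 / W:17] → Y (13)
Y → [W:16 / R:21] → W (16)
W → [R:25] → R (25)
Return R→O: 15.
Total = 3 + 4 + 13 + 16 + 25 + 15 = 76.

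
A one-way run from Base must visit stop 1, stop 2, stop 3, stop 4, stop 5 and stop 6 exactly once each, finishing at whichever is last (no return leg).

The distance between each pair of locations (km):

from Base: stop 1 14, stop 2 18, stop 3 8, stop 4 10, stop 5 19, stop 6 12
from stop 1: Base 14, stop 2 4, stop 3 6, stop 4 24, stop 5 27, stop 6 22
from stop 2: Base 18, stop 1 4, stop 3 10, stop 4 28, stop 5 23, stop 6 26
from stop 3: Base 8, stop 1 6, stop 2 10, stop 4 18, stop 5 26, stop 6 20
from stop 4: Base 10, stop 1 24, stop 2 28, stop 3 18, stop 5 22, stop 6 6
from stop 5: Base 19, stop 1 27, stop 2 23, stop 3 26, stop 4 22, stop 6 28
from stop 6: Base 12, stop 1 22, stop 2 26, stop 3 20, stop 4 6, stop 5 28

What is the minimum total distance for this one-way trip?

Minimum one-way distance = 69 km.

There are 6! = 720 possible orderings.
Base - stop 1 - stop 2 - stop 3 - stop 4 - stop 5 - stop 6: 14+4+10+18+22+28 = 96
Base - stop 1 - stop 2 - stop 3 - stop 4 - stop 6 - stop 5: 14+4+10+18+6+28 = 80
Base - stop 1 - stop 2 - stop 3 - stop 5 - stop 4 - stop 6: 14+4+10+26+22+6 = 82
Base - stop 1 - stop 2 - stop 3 - stop 5 - stop 6 - stop 4: 14+4+10+26+28+6 = 88
Base - stop 1 - stop 2 - stop 3 - stop 6 - stop 4 - stop 5: 14+4+10+20+6+22 = 76
Base - stop 1 - stop 2 - stop 3 - stop 6 - stop 5 - stop 4: 14+4+10+20+28+22 = 98
Base - stop 1 - stop 2 - stop 4 - stop 3 - stop 5 - stop 6: 14+4+28+18+26+28 = 118
Base - stop 1 - stop 2 - stop 4 - stop 3 - stop 6 - stop 5: 14+4+28+18+20+28 = 112
… (712 more)
Base - stop 3 - stop 1 - stop 2 - stop 5 - stop 4 - stop 6: 8+6+4+23+22+6 = 69  ← best
The minimum is 69.
One shortest path: Base → stop 3 → stop 1 → stop 2 → stop 5 → stop 4 → stop 6.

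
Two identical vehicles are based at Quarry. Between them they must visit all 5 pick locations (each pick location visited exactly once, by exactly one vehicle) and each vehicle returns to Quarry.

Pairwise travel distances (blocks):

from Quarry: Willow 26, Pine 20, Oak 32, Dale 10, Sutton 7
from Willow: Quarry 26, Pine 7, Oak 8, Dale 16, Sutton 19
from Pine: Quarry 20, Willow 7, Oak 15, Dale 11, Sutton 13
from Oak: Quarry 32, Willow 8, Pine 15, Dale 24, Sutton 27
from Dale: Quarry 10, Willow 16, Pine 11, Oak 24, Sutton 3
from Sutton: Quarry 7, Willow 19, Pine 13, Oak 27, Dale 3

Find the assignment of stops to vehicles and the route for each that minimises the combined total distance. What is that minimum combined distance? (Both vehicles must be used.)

Check every non-empty split of the stops between the two vehicles; for each half take its own optimal tour:
  {Willow} + {Pine, Oak, Dale, Sutton}: 52 + 68 = 120
  {Pine} + {Willow, Oak, Dale, Sutton}: 40 + 66 = 106
  {Willow, Pine} + {Oak, Dale, Sutton}: 53 + 66 = 119
  {Oak} + {Willow, Pine, Dale, Sutton}: 64 + 53 = 117
  {Willow, Oak} + {Pine, Dale, Sutton}: 66 + 41 = 107
  {Pine, Oak} + {Willow, Dale, Sutton}: 67 + 52 = 119
  … (15 splits in total)
  {Willow, Pine, Oak, Dale} + {Sutton}: 68 + 14 = 82  ← best
Best: vehicle 1 Quarry → Oak → Willow → Pine → Dale → Quarry = 68; vehicle 2 Quarry → Sutton → Quarry = 14; combined 82.

82 blocks — the smallest possible combined total.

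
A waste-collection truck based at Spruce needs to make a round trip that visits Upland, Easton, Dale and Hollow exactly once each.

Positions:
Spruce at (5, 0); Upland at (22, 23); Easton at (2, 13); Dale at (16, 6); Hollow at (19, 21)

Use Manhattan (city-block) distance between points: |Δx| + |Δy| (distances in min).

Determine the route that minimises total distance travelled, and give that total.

Shortest round trip = 86 min.

Spruce → Upland → Easton → Dale → Hollow → Spruce: 40+30+21+18+35 = 144
Spruce → Upland → Easton → Hollow → Dale → Spruce: 40+30+25+18+17 = 130
Spruce → Upland → Dale → Easton → Hollow → Spruce: 40+23+21+25+35 = 144
Spruce → Upland → Dale → Hollow → Easton → Spruce: 40+23+18+25+16 = 122
Spruce → Upland → Hollow → Easton → Dale → Spruce: 40+5+25+21+17 = 108
Spruce → Upland → Hollow → Dale → Easton → Spruce: 40+5+18+21+16 = 100
Spruce → Easton → Upland → Dale → Hollow → Spruce: 16+30+23+18+35 = 122
Spruce → Easton → Upland → Hollow → Dale → Spruce: 16+30+5+18+17 = 86
Spruce → Easton → Dale → Upland → Hollow → Spruce: 16+21+23+5+35 = 100
Spruce → Easton → Hollow → Upland → Dale → Spruce: 16+25+5+23+17 = 86
Spruce → Dale → Upland → Easton → Hollow → Spruce: 17+23+30+25+35 = 130
Spruce → Dale → Easton → Upland → Hollow → Spruce: 17+21+30+5+35 = 108
The minimum is 86.
One optimal route: Spruce → Easton → Upland → Hollow → Dale → Spruce (or its reverse).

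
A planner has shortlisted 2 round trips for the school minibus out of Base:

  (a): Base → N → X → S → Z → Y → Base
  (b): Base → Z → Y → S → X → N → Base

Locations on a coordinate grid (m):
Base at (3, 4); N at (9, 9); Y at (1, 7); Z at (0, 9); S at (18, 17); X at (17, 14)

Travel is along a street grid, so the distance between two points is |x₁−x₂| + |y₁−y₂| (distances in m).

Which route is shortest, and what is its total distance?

(a): 11 + 13 + 4 + 26 + 3 + 5 = 62
(b): 8 + 3 + 27 + 4 + 13 + 11 = 66

Shortest is (a), total 62 m.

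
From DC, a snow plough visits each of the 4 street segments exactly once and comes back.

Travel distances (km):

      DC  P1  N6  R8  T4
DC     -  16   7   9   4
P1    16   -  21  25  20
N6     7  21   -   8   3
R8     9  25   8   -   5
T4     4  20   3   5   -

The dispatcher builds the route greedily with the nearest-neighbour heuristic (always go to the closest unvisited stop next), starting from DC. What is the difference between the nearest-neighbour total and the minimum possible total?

From DC: T4=4, N6=7, R8=9, P1=16 → choose T4 (4).
From T4: N6=3, R8=5, P1=20 → choose N6 (3).
From N6: R8=8, P1=21 → choose R8 (8).
From R8: P1=25 → choose P1 (25).
NN route DC → T4 → N6 → R8 → P1 → DC costs 56.
Optimal: DC → P1 → N6 → R8 → T4 → DC costs 54 (by enumerating all 12 distinct tours).
Excess = 56 − 54 = 2.

The nearest-neighbour route is 2 km longer than optimal.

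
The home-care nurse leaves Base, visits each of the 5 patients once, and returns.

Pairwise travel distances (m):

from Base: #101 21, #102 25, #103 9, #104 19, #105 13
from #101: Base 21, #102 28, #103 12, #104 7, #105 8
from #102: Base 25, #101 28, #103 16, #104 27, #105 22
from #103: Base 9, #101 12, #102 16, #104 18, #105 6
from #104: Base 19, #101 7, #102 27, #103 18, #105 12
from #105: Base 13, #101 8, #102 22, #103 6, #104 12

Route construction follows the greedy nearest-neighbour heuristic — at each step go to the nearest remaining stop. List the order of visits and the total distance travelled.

82 m along Base → #103 → #105 → #101 → #104 → #102 → Base.

From Base: distances to unvisited — #103=9, #105=13, #104=19, #101=21, #102=25. Nearest is #103 (9).
From #103: distances to unvisited — #105=6, #101=12, #102=16, #104=18. Nearest is #105 (6).
From #105: distances to unvisited — #101=8, #104=12, #102=22. Nearest is #101 (8).
From #101: distances to unvisited — #104=7, #102=28. Nearest is #104 (7).
From #104: distances to unvisited — #102=27. Nearest is #102 (27).
Return #102→Base: 25.
Total = 9 + 6 + 8 + 7 + 27 + 25 = 82.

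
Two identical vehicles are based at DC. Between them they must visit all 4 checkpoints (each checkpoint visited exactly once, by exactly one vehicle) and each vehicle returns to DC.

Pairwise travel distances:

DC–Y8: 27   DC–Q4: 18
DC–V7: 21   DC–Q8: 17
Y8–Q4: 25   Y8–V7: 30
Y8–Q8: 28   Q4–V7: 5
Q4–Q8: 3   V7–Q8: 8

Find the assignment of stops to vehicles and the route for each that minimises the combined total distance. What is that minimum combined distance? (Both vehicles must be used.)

100 — the smallest possible combined total.

There are 2^3 − 1 = 7 ways to divide the 4 stops into two non-empty groups. For each, the best each vehicle can do is its own shortest tour through its group:
  {Y8} + {Q4, V7, Q8}: 54 + 46 = 100
  {Q4} + {Y8, V7, Q8}: 36 + 82 = 118
  {Y8, Q4} + {V7, Q8}: 70 + 46 = 116
  {V7} + {Y8, Q4, Q8}: 42 + 72 = 114
  {Y8, V7} + {Q4, Q8}: 78 + 38 = 116
  {Q4, V7} + {Y8, Q8}: 44 + 72 = 116
  … (7 splits in total)
Best: vehicle 1 DC → Y8 → DC = 54; vehicle 2 DC → V7 → Q4 → Q8 → DC = 46; combined 100.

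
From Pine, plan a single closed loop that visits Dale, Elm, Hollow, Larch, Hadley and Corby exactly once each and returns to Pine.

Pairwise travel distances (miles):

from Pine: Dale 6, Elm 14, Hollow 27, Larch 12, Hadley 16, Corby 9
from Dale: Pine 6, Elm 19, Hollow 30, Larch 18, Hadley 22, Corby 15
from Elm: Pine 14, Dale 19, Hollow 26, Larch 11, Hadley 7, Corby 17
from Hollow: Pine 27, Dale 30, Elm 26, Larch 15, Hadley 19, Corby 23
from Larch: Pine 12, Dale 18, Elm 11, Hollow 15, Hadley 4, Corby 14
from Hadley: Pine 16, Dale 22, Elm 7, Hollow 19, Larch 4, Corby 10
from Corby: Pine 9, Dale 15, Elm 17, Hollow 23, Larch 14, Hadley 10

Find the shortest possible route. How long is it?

Pine→Dale→Elm→Hollow→Larch→Hadley→Corby→Pine: 6+19+26+15+4+10+9 = 89
Pine→Dale→Elm→Hollow→Larch→Corby→Hadley→Pine: 6+19+26+15+14+10+16 = 106
Pine→Dale→Elm→Hollow→Hadley→Larch→Corby→Pine: 6+19+26+19+4+14+9 = 97
Pine→Dale→Elm→Hollow→Hadley→Corby→Larch→Pine: 6+19+26+19+10+14+12 = 106
Pine→Dale→Elm→Hollow→Corby→Larch→Hadley→Pine: 6+19+26+23+14+4+16 = 108
Pine→Dale→Elm→Hollow→Corby→Hadley→Larch→Pine: 6+19+26+23+10+4+12 = 100
Pine→Dale→Elm→Larch→Hollow→Hadley→Corby→Pine: 6+19+11+15+19+10+9 = 89
Pine→Dale→Elm→Larch→Hollow→Corby→Hadley→Pine: 6+19+11+15+23+10+16 = 100
… (352 more)
Pine→Dale→Elm→Hadley→Larch→Hollow→Corby→Pine: 6+19+7+4+15+23+9 = 83  ← best
The minimum is 83.
One optimal route: Pine → Dale → Elm → Hadley → Larch → Hollow → Corby → Pine (or its reverse).

Shortest round trip = 83 miles.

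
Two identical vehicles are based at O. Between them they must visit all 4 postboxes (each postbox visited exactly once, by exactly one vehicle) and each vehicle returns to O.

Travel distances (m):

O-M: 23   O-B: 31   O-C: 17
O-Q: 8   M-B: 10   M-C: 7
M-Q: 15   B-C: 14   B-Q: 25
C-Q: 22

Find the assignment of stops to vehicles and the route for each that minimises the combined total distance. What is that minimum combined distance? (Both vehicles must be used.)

Try each way of splitting the stops between the two vehicles (each non-empty) and, for each split, find the best tour for each vehicle:
  {M} + {B, C, Q}: 46 + 64 = 110
  {B} + {M, C, Q}: 62 + 47 = 109
  {M, B} + {C, Q}: 64 + 47 = 111
  {C} + {M, B, Q}: 34 + 64 = 98
  {M, C} + {B, Q}: 47 + 64 = 111
  {B, C} + {M, Q}: 62 + 46 = 108
  … (7 splits in total)
  {M, B, C} + {Q}: 64 + 16 = 80  ← best
Best: vehicle 1 O → M → B → C → O = 64; vehicle 2 O → Q → O = 16; combined 80.

80 m — the smallest possible combined total.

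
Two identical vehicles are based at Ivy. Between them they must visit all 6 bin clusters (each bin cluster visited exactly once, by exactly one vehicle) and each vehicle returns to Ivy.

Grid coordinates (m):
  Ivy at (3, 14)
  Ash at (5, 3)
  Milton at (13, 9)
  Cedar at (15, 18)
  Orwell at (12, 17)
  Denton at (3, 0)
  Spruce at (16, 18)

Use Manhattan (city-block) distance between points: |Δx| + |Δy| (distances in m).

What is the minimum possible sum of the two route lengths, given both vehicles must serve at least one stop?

Check every non-empty split of the stops between the two vehicles; for each half take its own optimal tour:
  {Ash} + {Milton, Cedar, Orwell, Denton, Spruce}: 26 + 62 = 88
  {Milton} + {Ash, Cedar, Orwell, Denton, Spruce}: 30 + 62 = 92
  {Ash, Milton} + {Cedar, Orwell, Denton, Spruce}: 42 + 62 = 104
  {Cedar} + {Ash, Milton, Orwell, Denton, Spruce}: 32 + 62 = 94
  {Ash, Cedar} + {Milton, Orwell, Denton, Spruce}: 54 + 62 = 116
  {Milton, Cedar} + {Ash, Orwell, Denton, Spruce}: 42 + 62 = 104
  … (31 splits in total)
  {Ash, Denton} + {Milton, Cedar, Orwell, Spruce}: 32 + 44 = 76  ← best
Best: vehicle 1 Ivy → Ash → Denton → Ivy = 32; vehicle 2 Ivy → Milton → Cedar → Spruce → Orwell → Ivy = 44; combined 76.

Minimum combined distance: 76 m.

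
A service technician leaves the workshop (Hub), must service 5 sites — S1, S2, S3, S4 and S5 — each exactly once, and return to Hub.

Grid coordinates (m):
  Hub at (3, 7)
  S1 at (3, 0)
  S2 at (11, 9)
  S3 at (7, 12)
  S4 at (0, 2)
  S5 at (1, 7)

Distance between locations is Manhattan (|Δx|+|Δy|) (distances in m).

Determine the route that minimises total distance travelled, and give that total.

46 m — the shortest possible round trip.

With 5 stops there are 5!/2 = 60 distinct round trips (a route and its reverse cost the same).
Hub → S1 → S2 → S3 → S4 → S5 → Hub: 7+17+7+17+6+2 = 56
Hub → S1 → S2 → S3 → S5 → S4 → Hub: 7+17+7+11+6+8 = 56
Hub → S1 → S2 → S4 → S3 → S5 → Hub: 7+17+18+17+11+2 = 72
Hub → S1 → S2 → S4 → S5 → S3 → Hub: 7+17+18+6+11+9 = 68
Hub → S1 → S2 → S5 → S3 → S4 → Hub: 7+17+12+11+17+8 = 72
Hub → S1 → S2 → S5 → S4 → S3 → Hub: 7+17+12+6+17+9 = 68
Hub → S1 → S3 → S2 → S4 → S5 → Hub: 7+16+7+18+6+2 = 56
Hub → S1 → S3 → S2 → S5 → S4 → Hub: 7+16+7+12+6+8 = 56
Hub → S1 → S3 → S4 → S2 → S5 → Hub: 7+16+17+18+12+2 = 72
Hub → S1 → S3 → S4 → S5 → S2 → Hub: 7+16+17+6+12+10 = 68
Hub → S1 → S3 → S5 → S2 → S4 → Hub: 7+16+11+12+18+8 = 72
Hub → S1 → S3 → S5 → S4 → S2 → Hub: 7+16+11+6+18+10 = 68
Hub → S1 → S4 → S2 → S3 → S5 → Hub: 7+5+18+7+11+2 = 50
Hub → S1 → S4 → S2 → S5 → S3 → Hub: 7+5+18+12+11+9 = 62
… (46 more)
Hub → S1 → S4 → S5 → S2 → S3 → Hub: 7+5+6+12+7+9 = 46  ← best
The minimum is 46.
One optimal route: Hub → S1 → S4 → S5 → S2 → S3 → Hub (or its reverse).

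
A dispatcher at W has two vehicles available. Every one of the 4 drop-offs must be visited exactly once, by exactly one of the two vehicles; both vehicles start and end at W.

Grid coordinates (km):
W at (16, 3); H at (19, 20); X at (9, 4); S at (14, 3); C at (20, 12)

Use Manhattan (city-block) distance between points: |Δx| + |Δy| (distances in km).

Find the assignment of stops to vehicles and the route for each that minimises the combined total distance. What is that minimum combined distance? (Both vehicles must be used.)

Try each way of splitting the stops between the two vehicles (each non-empty) and, for each split, find the best tour for each vehicle:
  {H} + {X, S, C}: 40 + 40 = 80
  {X} + {H, S, C}: 16 + 46 = 62
  {H, X} + {S, C}: 54 + 30 = 84
  {S} + {H, X, C}: 4 + 56 = 60
  {H, S} + {X, C}: 44 + 40 = 84
  {X, S} + {H, C}: 16 + 42 = 58
  … (7 splits in total)
Best: vehicle 1 W → X → S → W = 16; vehicle 2 W → H → C → W = 42; combined 58.

Minimum combined distance: 58 km.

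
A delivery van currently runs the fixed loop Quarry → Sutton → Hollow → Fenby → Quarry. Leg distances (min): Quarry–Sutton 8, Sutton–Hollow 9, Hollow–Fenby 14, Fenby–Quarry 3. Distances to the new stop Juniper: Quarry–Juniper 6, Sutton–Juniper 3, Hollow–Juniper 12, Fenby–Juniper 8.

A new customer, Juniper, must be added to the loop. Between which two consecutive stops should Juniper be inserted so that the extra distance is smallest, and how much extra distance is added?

Insertion cost between consecutive stops i–j is d(i,Juniper) + d(Juniper,j) − d(i,j):
  between Quarry and Sutton: 6 + 3 − 8 = 1
  between Sutton and Hollow: 3 + 12 − 9 = 6
  between Hollow and Fenby: 12 + 8 − 14 = 6
  between Fenby and Quarry: 8 + 6 − 3 = 11
Cheapest insertion is between Quarry and Sutton, adding 1.
New total = 34 + 1 = 35.

Minimum extra distance: 1 min, inserting Juniper between Quarry and Sutton.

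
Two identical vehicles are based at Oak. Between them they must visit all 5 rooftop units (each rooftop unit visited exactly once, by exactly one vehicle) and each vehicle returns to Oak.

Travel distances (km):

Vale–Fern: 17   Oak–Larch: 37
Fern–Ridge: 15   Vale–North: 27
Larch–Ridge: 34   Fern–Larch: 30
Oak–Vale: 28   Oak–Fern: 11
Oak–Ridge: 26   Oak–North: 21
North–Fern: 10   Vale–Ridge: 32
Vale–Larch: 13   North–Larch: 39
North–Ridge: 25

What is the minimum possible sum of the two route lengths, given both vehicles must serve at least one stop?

Check every non-empty split of the stops between the two vehicles; for each half take its own optimal tour:
  {Vale} + {North, Fern, Larch, Ridge}: 56 + 117 = 173
  {North} + {Vale, Fern, Larch, Ridge}: 42 + 101 = 143
  {Vale, North} + {Fern, Larch, Ridge}: 76 + 97 = 173
  {Fern} + {Vale, North, Larch, Ridge}: 22 + 121 = 143
  {Vale, Fern} + {North, Larch, Ridge}: 56 + 117 = 173
  {North, Fern} + {Vale, Larch, Ridge}: 42 + 101 = 143
  … (15 splits in total)
Best: vehicle 1 Oak → North → Oak = 42; vehicle 2 Oak → Vale → Larch → Ridge → Fern → Oak = 101; combined 143.

143 km — the smallest possible combined total.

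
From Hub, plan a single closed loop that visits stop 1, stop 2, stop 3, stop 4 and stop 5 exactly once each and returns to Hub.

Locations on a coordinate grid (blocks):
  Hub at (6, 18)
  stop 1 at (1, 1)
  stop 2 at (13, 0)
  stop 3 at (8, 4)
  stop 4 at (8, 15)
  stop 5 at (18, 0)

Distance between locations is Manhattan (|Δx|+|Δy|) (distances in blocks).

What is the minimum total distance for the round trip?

70 blocks — the shortest possible round trip.

There are 60 distinct closed tours to check (reversals are equivalent).
Hub → stop 1 → stop 2 → stop 3 → stop 4 → stop 5 → Hub: 22+13+9+11+25+30 = 110
Hub → stop 1 → stop 2 → stop 3 → stop 5 → stop 4 → Hub: 22+13+9+14+25+5 = 88
Hub → stop 1 → stop 2 → stop 4 → stop 3 → stop 5 → Hub: 22+13+20+11+14+30 = 110
Hub → stop 1 → stop 2 → stop 4 → stop 5 → stop 3 → Hub: 22+13+20+25+14+16 = 110
Hub → stop 1 → stop 2 → stop 5 → stop 3 → stop 4 → Hub: 22+13+5+14+11+5 = 70
Hub → stop 1 → stop 2 → stop 5 → stop 4 → stop 3 → Hub: 22+13+5+25+11+16 = 92
Hub → stop 1 → stop 3 → stop 2 → stop 4 → stop 5 → Hub: 22+10+9+20+25+30 = 116
Hub → stop 1 → stop 3 → stop 2 → stop 5 → stop 4 → Hub: 22+10+9+5+25+5 = 76
Hub → stop 1 → stop 3 → stop 4 → stop 2 → stop 5 → Hub: 22+10+11+20+5+30 = 98
Hub → stop 1 → stop 3 → stop 4 → stop 5 → stop 2 → Hub: 22+10+11+25+5+25 = 98
Hub → stop 1 → stop 3 → stop 5 → stop 2 → stop 4 → Hub: 22+10+14+5+20+5 = 76
Hub → stop 1 → stop 3 → stop 5 → stop 4 → stop 2 → Hub: 22+10+14+25+20+25 = 116
Hub → stop 1 → stop 4 → stop 2 → stop 3 → stop 5 → Hub: 22+21+20+9+14+30 = 116
Hub → stop 1 → stop 4 → stop 2 → stop 5 → stop 3 → Hub: 22+21+20+5+14+16 = 98
… (46 more)
The minimum is 70.
One optimal route: Hub → stop 1 → stop 2 → stop 5 → stop 3 → stop 4 → Hub (or its reverse).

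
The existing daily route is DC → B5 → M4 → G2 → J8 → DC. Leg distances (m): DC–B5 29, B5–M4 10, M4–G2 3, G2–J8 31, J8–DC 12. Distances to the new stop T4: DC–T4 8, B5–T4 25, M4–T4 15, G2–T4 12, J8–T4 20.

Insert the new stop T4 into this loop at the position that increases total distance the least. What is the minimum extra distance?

Minimum extra distance: 1 m, inserting T4 between G2 and J8.

Insertion cost between consecutive stops i–j is d(i,T4) + d(T4,j) − d(i,j):
  between DC and B5: 8 + 25 − 29 = 4
  between B5 and M4: 25 + 15 − 10 = 30
  between M4 and G2: 15 + 12 − 3 = 24
  between G2 and J8: 12 + 20 − 31 = 1
  between J8 and DC: 20 + 8 − 12 = 16
Cheapest insertion is between G2 and J8, adding 1.
New total = 85 + 1 = 86.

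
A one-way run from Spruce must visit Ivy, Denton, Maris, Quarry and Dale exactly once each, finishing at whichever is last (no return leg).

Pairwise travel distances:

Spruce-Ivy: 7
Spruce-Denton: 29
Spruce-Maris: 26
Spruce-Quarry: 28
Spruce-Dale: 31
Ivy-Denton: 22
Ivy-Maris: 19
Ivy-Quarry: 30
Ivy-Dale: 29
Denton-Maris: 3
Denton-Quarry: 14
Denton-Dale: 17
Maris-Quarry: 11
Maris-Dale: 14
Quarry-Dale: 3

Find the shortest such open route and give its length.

There are 5! = 120 possible orderings.
Spruce → Ivy → Denton → Maris → Quarry → Dale: 7+22+3+11+3 = 46
Spruce → Ivy → Denton → Maris → Dale → Quarry: 7+22+3+14+3 = 49
Spruce → Ivy → Denton → Quarry → Maris → Dale: 7+22+14+11+14 = 68
Spruce → Ivy → Denton → Quarry → Dale → Maris: 7+22+14+3+14 = 60
Spruce → Ivy → Denton → Dale → Maris → Quarry: 7+22+17+14+11 = 71
Spruce → Ivy → Denton → Dale → Quarry → Maris: 7+22+17+3+11 = 60
Spruce → Ivy → Maris → Denton → Quarry → Dale: 7+19+3+14+3 = 46
Spruce → Ivy → Maris → Denton → Dale → Quarry: 7+19+3+17+3 = 49
Spruce → Ivy → Maris → Quarry → Denton → Dale: 7+19+11+14+17 = 68
Spruce → Ivy → Maris → Quarry → Dale → Denton: 7+19+11+3+17 = 57
Spruce → Ivy → Maris → Dale → Denton → Quarry: 7+19+14+17+14 = 71
Spruce → Ivy → Maris → Dale → Quarry → Denton: 7+19+14+3+14 = 57
Spruce → Ivy → Quarry → Denton → Maris → Dale: 7+30+14+3+14 = 68
Spruce → Ivy → Quarry → Denton → Dale → Maris: 7+30+14+17+14 = 82
… (106 more)
The minimum is 46.
One shortest path: Spruce → Ivy → Denton → Maris → Quarry → Dale.

46 — the minimum one-way total.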